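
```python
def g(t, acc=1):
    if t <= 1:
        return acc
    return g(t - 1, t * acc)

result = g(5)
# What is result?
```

Accumulator trace (n, acc): (5, 1) -> (4, 5) -> (3, 20) -> (2, 60) -> (1, 120) -> return 120

Answer: 120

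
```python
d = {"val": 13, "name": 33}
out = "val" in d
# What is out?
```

Trace:
`d = {"val": 13, "name": 33}` → d = {'val': 13, 'name': 33}
`out = "val" in d` → out = True
So out = True

Answer: True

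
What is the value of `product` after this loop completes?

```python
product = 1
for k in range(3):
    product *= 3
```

3^3 = 27
`product` takes the values: 1 → 3 → 9 → 27

Answer: 27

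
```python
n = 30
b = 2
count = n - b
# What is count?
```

Trace:
`n = 30` → n = 30
`b = 2` → b = 2
`count = n - b` → count = 28
So count = 28

Answer: 28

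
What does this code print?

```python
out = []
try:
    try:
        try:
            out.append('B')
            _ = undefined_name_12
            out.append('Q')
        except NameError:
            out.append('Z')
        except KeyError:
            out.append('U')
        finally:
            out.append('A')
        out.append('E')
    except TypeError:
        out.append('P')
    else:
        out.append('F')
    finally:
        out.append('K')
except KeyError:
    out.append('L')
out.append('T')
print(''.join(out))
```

Execution trace: 'B' (inner try body) → 'Z' (inner except NameError) → 'A' (inner finally) → 'E' (try body, no exception) → 'F' (else) → 'K' (finally) → 'T' (after the try/except). Output: BZAEFKT

Answer: BZAEFKT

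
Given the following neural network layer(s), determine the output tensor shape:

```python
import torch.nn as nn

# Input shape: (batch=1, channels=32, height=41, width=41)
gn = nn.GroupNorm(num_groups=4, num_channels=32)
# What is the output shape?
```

Input: (1, 32, 41, 41) -> Output: (1, 32, 41, 41)

Answer: (1, 32, 41, 41)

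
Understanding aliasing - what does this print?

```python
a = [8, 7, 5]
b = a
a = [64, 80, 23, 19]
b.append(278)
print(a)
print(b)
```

Key concept: rebinding vs mutation: a is rebound to a new list, b still points at the original.
Step by step:
`a = [8, 7, 5]` → a = [8, 7, 5]
`b = a` → b = [8, 7, 5] (same object as a)
`a = [64, 80, 23, 19]` → a = [64, 80, 23, 19]
`b.append(278)` → b = [8, 7, 5, 278]
`print(a)` → prints [64, 80, 23, 19]
`print(b)` → prints [8, 7, 5, 278]

Answer:
[64, 80, 23, 19]
[8, 7, 5, 278]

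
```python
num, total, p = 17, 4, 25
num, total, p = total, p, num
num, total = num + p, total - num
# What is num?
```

Trace:
`num, total, p = 17, 4, 25` → num = 17; total = 4; p = 25
`num, total, p = total, p, num` → num = 4; total = 25; p = 17
`num, total = num + p, total - num` → num = 21; total = 21
So num = 21

Answer: 21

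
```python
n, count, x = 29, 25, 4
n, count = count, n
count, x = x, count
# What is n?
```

Trace:
`n, count, x = 29, 25, 4` → n = 29; count = 25; x = 4
`n, count = count, n` → n = 25; count = 29
`count, x = x, count` → count = 4; x = 29
So n = 25

Answer: 25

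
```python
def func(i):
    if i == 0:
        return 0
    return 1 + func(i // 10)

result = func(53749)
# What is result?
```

Count of digits of 53749: 5

Answer: 5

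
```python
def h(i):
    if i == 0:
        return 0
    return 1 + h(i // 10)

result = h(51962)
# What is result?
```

Count of digits of 51962: 5

Answer: 5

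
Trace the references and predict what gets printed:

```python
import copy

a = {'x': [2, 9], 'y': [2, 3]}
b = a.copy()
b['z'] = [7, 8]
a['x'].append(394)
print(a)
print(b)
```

Key concept: shallow copy of dict with mutable values.
Step by step:
`a = {'x': [2, 9], 'y': [2, 3]}` → a = {'x': [2, 9], 'y': [2, 3]}
`b = a.copy()` → b = {'x': [2, 9], 'y': [2, 3]}
`b['z'] = [7, 8]` → b = {'x': [2, 9], 'y': [2, 3], 'z': [7, 8]}
`a['x'].append(394)` → a = {'x': [2, 9, 394], 'y': [2, 3]}; b = {'x': [2, 9, 394], 'y': [2, 3], 'z': [7, 8]}
`print(a)` → prints {'x': [2, 9, 394], 'y': [2, 3]}
`print(b)` → prints {'x': [2, 9, 394], 'y': [2, 3], 'z': [7, 8]}

Answer:
{'x': [2, 9, 394], 'y': [2, 3]}
{'x': [2, 9, 394], 'y': [2, 3], 'z': [7, 8]}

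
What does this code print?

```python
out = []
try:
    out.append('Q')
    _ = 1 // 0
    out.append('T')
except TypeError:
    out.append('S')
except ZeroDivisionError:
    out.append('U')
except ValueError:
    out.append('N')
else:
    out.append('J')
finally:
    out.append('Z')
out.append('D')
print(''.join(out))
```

Execution trace: 'Q' (try body) → 'U' (except ZeroDivisionError) → 'Z' (finally) → 'D' (after the try/except). Output: QUZD

Answer: QUZD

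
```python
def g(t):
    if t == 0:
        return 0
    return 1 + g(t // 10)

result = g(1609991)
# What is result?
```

Count of digits of 1609991: 7

Answer: 7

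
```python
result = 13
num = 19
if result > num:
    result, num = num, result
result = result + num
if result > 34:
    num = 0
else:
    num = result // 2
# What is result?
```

Trace:
`result = 13` → result = 13
`num = 19` → num = 19
`if result > num: ...` → result > num is False → no variable changes
`result = result + num` → result = 32
`if result > 34: ...` → result > 34 is False, take else branch → num = 16
So result = 32

Answer: 32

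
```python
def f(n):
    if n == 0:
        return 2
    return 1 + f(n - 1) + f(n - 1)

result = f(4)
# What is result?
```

f(n) = 1 + 2·f(n-1), f(0)=2. Closed form: (2+1)·2^4 - 1 = 47.

Answer: 47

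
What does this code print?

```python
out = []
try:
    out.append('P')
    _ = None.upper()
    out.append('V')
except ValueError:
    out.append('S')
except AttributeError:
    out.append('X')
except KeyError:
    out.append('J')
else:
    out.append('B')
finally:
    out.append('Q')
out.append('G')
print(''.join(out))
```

Execution trace: 'P' (try body) → 'X' (except AttributeError) → 'Q' (finally) → 'G' (after the try/except). Output: PXQG

Answer: PXQG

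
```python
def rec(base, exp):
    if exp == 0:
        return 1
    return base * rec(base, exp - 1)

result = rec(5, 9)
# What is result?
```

rec(5, 9) = 5 * 5 * 5 * 5 * 5 * 5 * 5 * 5 * 5 = 1953125

Answer: 1953125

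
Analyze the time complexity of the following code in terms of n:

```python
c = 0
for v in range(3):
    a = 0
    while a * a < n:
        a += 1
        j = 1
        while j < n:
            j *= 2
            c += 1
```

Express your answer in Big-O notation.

Each loop level contributes: 1 × √n × log n. Multiplying the contributions gives O(√n log n).

Answer: O(√n log n)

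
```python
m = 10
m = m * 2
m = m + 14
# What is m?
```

Trace:
`m = 10` → m = 10
`m = m * 2` → m = 20
`m = m + 14` → m = 34
So m = 34

Answer: 34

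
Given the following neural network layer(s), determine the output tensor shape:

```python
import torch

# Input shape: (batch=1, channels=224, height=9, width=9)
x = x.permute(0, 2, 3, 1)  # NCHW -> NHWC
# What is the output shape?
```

Input: (1, 224, 9, 9) -> Output: (1, 9, 9, 224)

Answer: (1, 9, 9, 224)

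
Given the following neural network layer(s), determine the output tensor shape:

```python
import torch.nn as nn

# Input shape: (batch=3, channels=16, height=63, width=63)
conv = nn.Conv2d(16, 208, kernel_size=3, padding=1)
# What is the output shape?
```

Input: (3, 16, 63, 63) -> Output: (3, 208, 63, 63)

Answer: (3, 208, 63, 63)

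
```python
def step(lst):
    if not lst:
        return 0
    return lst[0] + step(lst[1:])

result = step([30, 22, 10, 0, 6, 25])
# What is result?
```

30 + 22 + 10 + 0 + 6 + 25 + 0 = 93

Answer: 93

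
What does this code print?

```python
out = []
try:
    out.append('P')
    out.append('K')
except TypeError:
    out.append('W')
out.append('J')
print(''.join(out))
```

Execution trace: 'P' (try body) → 'K' (try body, no exception) → 'J' (after the try/except). Output: PKJ

Answer: PKJ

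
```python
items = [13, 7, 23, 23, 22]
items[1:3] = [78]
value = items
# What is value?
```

Trace:
`items = [13, 7, 23, 23, 22]` → items = [13, 7, 23, 23, 22]
`items[1:3] = [78]` → items = [13, 78, 23, 22]
`value = items` → value = [13, 78, 23, 22]
So value = [13, 78, 23, 22]

Answer: [13, 78, 23, 22]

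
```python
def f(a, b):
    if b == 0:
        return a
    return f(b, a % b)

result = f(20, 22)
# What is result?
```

f(20, 22) -> f(22, 20) -> f(20, 2) -> f(2, 0) -> 2

Answer: 2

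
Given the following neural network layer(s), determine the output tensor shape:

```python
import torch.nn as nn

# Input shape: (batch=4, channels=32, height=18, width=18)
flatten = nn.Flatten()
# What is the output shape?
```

Input: (4, 32, 18, 18) -> Output: (4, 10368)

Answer: (4, 10368)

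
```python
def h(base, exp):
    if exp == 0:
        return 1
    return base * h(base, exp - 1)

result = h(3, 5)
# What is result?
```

h(3, 5) = 3 * 3 * 3 * 3 * 3 = 243

Answer: 243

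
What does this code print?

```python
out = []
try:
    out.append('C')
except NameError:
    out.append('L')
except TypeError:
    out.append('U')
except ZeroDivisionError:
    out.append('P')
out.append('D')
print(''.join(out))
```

Execution trace: 'C' (try body, no exception) → 'D' (after the try/except). Output: CD

Answer: CD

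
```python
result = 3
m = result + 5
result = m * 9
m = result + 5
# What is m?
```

Trace:
`result = 3` → result = 3
`m = result + 5` → m = 8
`result = m * 9` → result = 72
`m = result + 5` → m = 77
So m = 77

Answer: 77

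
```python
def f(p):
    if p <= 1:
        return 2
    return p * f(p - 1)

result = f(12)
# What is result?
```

f(12) = 12 * 11 * 10 * 9 * 8 * 7 * 6 * 5 * 4 * 3 * 2 * 2 = 958003200

Answer: 958003200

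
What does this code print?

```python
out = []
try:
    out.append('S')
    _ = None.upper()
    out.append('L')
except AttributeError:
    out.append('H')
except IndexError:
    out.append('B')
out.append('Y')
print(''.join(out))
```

Execution trace: 'S' (try body) → 'H' (except AttributeError) → 'Y' (after the try/except). Output: SHY

Answer: SHY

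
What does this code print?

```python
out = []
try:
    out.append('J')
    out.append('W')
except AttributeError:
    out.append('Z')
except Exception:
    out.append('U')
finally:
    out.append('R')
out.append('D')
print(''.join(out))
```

Execution trace: 'J' (try body) → 'W' (try body, no exception) → 'R' (finally) → 'D' (after the try/except). Output: JWRD

Answer: JWRD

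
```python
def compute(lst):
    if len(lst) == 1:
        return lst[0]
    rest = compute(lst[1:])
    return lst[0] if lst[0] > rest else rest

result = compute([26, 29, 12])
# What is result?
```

Recursive max over [26, 29, 12] = 29

Answer: 29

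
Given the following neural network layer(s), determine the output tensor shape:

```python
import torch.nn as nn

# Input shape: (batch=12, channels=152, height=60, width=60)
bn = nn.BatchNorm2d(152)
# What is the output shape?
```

Input: (12, 152, 60, 60) -> Output: (12, 152, 60, 60)

Answer: (12, 152, 60, 60)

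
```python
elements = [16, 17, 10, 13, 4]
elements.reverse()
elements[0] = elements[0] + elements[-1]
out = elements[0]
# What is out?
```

Trace:
`elements = [16, 17, 10, 13, 4]` → elements = [16, 17, 10, 13, 4]
`elements.reverse()` → elements = [4, 13, 10, 17, 16]
`elements[0] = elements[0] + elements[-1]` → elements = [20, 13, 10, 17, 16]
`out = elements[0]` → out = 20
So out = 20

Answer: 20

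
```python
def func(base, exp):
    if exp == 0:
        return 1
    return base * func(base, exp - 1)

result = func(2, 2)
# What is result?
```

func(2, 2) = 2 * 2 = 4

Answer: 4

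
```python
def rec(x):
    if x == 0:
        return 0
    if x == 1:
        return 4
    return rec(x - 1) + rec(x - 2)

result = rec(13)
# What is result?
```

Build up from base cases: rec(0)=0, rec(1)=4, rec(2)=4, rec(3)=8, rec(4)=12, rec(5)=20, rec(6)=32, ..., rec(13)=932

Answer: 932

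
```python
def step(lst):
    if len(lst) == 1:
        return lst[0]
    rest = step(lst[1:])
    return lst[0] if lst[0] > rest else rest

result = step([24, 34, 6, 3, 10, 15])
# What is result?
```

Recursive max over [24, 34, 6, 3, 10, 15] = 34

Answer: 34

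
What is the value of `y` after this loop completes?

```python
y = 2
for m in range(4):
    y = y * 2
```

Multiply by 2, 4 times: 2 * 2^4 = 32
`y` takes the values: 2 → 4 → 8 → 16 → 32

Answer: 32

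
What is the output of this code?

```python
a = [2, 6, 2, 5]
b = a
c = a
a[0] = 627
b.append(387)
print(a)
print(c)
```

Key concept: multiple aliases.
Step by step:
`a = [2, 6, 2, 5]` → a = [2, 6, 2, 5]
`b = a` → b = [2, 6, 2, 5] (same object as a)
`c = a` → c = [2, 6, 2, 5] (same object as a, b)
`a[0] = 627` → a = [627, 6, 2, 5] (same object as b, c); b = [627, 6, 2, 5] (same object as a, c); c = [627, 6, 2, 5] (same object as a, b)
`b.append(387)` → a = [627, 6, 2, 5, 387] (same object as b, c); b = [627, 6, 2, 5, 387] (same object as a, c); c = [627, 6, 2, 5, 387] (same object as a, b)
`print(a)` → prints [627, 6, 2, 5, 387]
`print(c)` → prints [627, 6, 2, 5, 387]

Answer:
[627, 6, 2, 5, 387]
[627, 6, 2, 5, 387]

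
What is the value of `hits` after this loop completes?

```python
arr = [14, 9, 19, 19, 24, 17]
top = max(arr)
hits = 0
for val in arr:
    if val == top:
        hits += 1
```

Count of max value 24 in [14, 9, 19, 19, 24, 17]
`hits` takes the values: 0 → 1

Answer: 1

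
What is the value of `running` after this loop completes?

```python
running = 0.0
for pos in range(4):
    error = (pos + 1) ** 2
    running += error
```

Sum of squared losses 1² + 2² + ... + 4²
`running` takes the values: 0.0 → 1.0 → 5.0 → 14.0 → 30.0

Answer: 30.0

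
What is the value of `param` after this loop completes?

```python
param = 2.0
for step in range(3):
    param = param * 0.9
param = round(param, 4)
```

Exponential decay: 2.0 * 0.9^3
`param` takes the values: 2.0 → 1.8 → 1.62 → 1.458

Answer: 1.458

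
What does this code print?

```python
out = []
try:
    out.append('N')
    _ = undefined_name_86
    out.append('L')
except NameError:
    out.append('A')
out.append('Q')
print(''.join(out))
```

Execution trace: 'N' (try body) → 'A' (except NameError) → 'Q' (after the try/except). Output: NAQ

Answer: NAQ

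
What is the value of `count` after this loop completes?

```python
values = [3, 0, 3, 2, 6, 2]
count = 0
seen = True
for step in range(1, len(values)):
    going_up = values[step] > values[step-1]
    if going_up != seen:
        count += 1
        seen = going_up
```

Count direction changes in [3, 0, 3, 2, 6, 2]
`count` takes the values: 0 → 1 → 2 → 3 → 4 → 5

Answer: 5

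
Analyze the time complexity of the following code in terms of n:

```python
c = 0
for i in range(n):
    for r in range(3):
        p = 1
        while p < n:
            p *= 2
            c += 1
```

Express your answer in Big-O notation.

Each loop level contributes: n × 1 × log n. Multiplying the contributions gives O(n log n).

Answer: O(n log n)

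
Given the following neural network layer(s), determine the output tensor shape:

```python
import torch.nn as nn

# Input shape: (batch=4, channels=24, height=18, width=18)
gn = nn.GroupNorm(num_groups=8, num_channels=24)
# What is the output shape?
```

Input: (4, 24, 18, 18) -> Output: (4, 24, 18, 18)

Answer: (4, 24, 18, 18)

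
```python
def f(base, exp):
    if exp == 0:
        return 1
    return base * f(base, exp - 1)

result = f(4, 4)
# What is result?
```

f(4, 4) = 4 * 4 * 4 * 4 = 256

Answer: 256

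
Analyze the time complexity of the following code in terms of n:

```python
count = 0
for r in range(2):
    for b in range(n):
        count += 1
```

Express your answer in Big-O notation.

Each loop level contributes: 1 × n. Multiplying the contributions gives O(n).

Answer: O(n)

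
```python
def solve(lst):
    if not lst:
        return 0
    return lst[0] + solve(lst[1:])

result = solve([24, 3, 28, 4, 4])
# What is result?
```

24 + 3 + 28 + 4 + 4 + 0 = 63

Answer: 63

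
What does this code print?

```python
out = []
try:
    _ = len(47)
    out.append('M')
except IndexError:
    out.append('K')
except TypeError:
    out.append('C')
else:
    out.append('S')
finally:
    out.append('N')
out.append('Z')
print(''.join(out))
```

Execution trace: 'C' (except TypeError) → 'N' (finally) → 'Z' (after the try/except). Output: CNZ

Answer: CNZ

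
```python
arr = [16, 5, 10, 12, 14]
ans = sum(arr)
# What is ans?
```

Trace:
`arr = [16, 5, 10, 12, 14]` → arr = [16, 5, 10, 12, 14]
`ans = sum(arr)` → ans = 57
So ans = 57

Answer: 57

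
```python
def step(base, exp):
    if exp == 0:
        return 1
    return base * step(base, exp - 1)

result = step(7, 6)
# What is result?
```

step(7, 6) = 7 * 7 * 7 * 7 * 7 * 7 = 117649

Answer: 117649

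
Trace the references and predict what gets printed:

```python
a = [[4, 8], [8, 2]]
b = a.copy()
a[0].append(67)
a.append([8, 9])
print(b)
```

Key concept: shallow copy with nested lists.
Step by step:
`a = [[4, 8], [8, 2]]` → a = [[4, 8], [8, 2]]
`b = a.copy()` → b = [[4, 8], [8, 2]]
`a[0].append(67)` → a = [[4, 8, 67], [8, 2]]; b = [[4, 8, 67], [8, 2]]
`a.append([8, 9])` → a = [[4, 8, 67], [8, 2], [8, 9]]
`print(b)` → prints [[4, 8, 67], [8, 2]]

Answer: [[4, 8, 67], [8, 2]]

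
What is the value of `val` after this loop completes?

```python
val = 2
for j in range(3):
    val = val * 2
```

Multiply by 2, 3 times: 2 * 2^3 = 16
`val` takes the values: 2 → 4 → 8 → 16

Answer: 16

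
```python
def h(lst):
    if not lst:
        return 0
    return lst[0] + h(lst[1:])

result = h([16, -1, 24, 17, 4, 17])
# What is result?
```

16 + (-1) + 24 + 17 + 4 + 17 + 0 = 77

Answer: 77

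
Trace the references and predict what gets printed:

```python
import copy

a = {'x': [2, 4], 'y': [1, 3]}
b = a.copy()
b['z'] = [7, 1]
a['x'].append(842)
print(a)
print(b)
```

Key concept: shallow copy of dict with mutable values.
Step by step:
`a = {'x': [2, 4], 'y': [1, 3]}` → a = {'x': [2, 4], 'y': [1, 3]}
`b = a.copy()` → b = {'x': [2, 4], 'y': [1, 3]}
`b['z'] = [7, 1]` → b = {'x': [2, 4], 'y': [1, 3], 'z': [7, 1]}
`a['x'].append(842)` → a = {'x': [2, 4, 842], 'y': [1, 3]}; b = {'x': [2, 4, 842], 'y': [1, 3], 'z': [7, 1]}
`print(a)` → prints {'x': [2, 4, 842], 'y': [1, 3]}
`print(b)` → prints {'x': [2, 4, 842], 'y': [1, 3], 'z': [7, 1]}

Answer:
{'x': [2, 4, 842], 'y': [1, 3]}
{'x': [2, 4, 842], 'y': [1, 3], 'z': [7, 1]}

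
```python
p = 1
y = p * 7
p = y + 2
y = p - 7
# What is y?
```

Trace:
`p = 1` → p = 1
`y = p * 7` → y = 7
`p = y + 2` → p = 9
`y = p - 7` → y = 2
So y = 2

Answer: 2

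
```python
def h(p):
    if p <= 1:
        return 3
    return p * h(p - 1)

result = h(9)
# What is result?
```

h(9) = 9 * 8 * 7 * 6 * 5 * 4 * 3 * 2 * 3 = 1088640

Answer: 1088640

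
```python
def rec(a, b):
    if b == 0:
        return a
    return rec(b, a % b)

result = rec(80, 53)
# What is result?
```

rec(80, 53) -> rec(53, 27) -> rec(27, 26) -> rec(26, 1) -> rec(1, 0) -> 1

Answer: 1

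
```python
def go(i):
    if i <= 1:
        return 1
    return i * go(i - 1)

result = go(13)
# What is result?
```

go(13) = 13 * 12 * 11 * 10 * 9 * 8 * 7 * 6 * 5 * 4 * 3 * 2 * 1 = 6227020800

Answer: 6227020800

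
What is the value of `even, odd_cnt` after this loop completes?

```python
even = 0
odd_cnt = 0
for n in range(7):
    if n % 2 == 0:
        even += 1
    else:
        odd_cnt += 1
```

Count evens and odds in range(7)
`even, odd_cnt` takes the values: (0, 0) → (1, 0) → (1, 1) → (2, 1) → (2, 2) → (3, 2) → (3, 3) → (4, 3)

Answer: 4, 3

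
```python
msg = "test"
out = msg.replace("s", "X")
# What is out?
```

Trace:
`msg = "test"` → msg = 'test'
`out = msg.replace("s", "X")` → out = 'teXt'
So out = 'teXt'

Answer: 'teXt'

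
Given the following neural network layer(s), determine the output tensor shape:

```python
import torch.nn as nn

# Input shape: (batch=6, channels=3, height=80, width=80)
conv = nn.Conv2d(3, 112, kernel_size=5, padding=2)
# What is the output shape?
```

Input: (6, 3, 80, 80) -> Output: (6, 112, 80, 80)

Answer: (6, 112, 80, 80)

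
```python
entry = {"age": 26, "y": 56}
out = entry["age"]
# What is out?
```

Trace:
`entry = {"age": 26, "y": 56}` → entry = {'age': 26, 'y': 56}
`out = entry["age"]` → out = 26
So out = 26

Answer: 26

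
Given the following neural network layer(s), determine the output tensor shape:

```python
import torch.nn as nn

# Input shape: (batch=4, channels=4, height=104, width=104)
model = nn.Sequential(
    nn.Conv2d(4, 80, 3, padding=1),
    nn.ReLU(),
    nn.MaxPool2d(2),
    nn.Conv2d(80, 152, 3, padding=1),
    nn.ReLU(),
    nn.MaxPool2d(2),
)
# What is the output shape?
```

Input: (4, 4, 104, 104) -> after first Conv2d: (4, 80, 104, 104) -> after first MaxPool2d: (4, 80, 52, 52) -> after second Conv2d: (4, 152, 52, 52) -> Output: (4, 152, 26, 26)

Answer: (4, 152, 26, 26)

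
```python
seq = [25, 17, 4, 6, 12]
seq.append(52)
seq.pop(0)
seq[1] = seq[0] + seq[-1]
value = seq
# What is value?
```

Trace:
`seq = [25, 17, 4, 6, 12]` → seq = [25, 17, 4, 6, 12]
`seq.append(52)` → seq = [25, 17, 4, 6, 12, 52]
`seq.pop(0)` → seq = [17, 4, 6, 12, 52]
`seq[1] = seq[0] + seq[-1]` → seq = [17, 69, 6, 12, 52]
`value = seq` → value = [17, 69, 6, 12, 52]
So value = [17, 69, 6, 12, 52]

Answer: [17, 69, 6, 12, 52]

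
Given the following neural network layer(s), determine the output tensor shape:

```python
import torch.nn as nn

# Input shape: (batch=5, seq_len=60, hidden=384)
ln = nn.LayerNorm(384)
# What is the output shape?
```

Input: (5, 60, 384) -> Output: (5, 60, 384)

Answer: (5, 60, 384)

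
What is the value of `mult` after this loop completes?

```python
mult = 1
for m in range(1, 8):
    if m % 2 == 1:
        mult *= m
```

Product of odd numbers 1 to 7
`mult` takes the values: 1 → 3 → 15 → 105

Answer: 105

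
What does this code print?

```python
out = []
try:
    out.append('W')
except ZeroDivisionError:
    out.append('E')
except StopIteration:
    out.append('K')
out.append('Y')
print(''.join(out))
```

Execution trace: 'W' (try body, no exception) → 'Y' (after the try/except). Output: WY

Answer: WY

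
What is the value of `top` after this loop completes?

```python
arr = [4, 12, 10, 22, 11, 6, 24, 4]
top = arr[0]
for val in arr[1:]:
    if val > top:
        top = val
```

Maximum of [4, 12, 10, 22, 11, 6, 24, 4]
`top` takes the values: 4 → 12 → 22 → 24

Answer: 24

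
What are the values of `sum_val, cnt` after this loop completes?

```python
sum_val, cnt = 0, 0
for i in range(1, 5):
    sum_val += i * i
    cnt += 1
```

Sum of squares and count
`sum_val, cnt` takes the values: (0, 0) → (1, 0) → (1, 1) → (5, 1) → (5, 2) → (14, 2) → (14, 3) → (30, 3) → (30, 4)

Answer: 30, 4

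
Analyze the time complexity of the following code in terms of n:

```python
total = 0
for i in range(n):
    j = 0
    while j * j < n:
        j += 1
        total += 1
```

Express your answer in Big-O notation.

Each loop level contributes: n × √n. Multiplying the contributions gives O(n√n).

Answer: O(n√n)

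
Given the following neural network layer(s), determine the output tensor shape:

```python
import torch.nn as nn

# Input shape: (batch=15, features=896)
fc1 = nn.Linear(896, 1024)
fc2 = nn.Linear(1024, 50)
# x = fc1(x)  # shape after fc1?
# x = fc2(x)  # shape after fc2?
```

Input: (15, 896) -> after fc1: (15, 1024) -> Output: (15, 50)

Answer: (15, 50)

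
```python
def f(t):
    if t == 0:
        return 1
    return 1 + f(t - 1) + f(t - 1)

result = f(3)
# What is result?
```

f(t) = 1 + 2·f(t-1), f(0)=1. Closed form: (1+1)·2^3 - 1 = 15.

Answer: 15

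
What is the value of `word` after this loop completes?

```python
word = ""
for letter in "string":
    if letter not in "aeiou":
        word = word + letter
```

Remove vowels from 'string'
`word` takes the values: "" → "s" → "st" → "str" → "strn" → "strng"

Answer: "strng"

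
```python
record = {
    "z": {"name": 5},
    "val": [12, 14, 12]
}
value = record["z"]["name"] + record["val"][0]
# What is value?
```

Trace:
`record = { ...` → record = {'z': {'name': 5}, 'val': [12, 14, 12]}
`value = record["z"]["name"] + record["val"][0]` → value = 17
So value = 17

Answer: 17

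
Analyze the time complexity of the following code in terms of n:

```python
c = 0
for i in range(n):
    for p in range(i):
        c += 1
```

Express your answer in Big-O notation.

Each loop level contributes: n × n. Multiplying the contributions gives O(n^2).

Answer: O(n^2)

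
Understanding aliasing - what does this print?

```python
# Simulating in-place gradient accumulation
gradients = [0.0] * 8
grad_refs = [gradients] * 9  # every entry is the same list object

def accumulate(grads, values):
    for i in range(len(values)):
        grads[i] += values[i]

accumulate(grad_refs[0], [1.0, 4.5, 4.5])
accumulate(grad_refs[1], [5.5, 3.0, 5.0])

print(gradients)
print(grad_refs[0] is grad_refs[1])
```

Key concept: gradient accumulation aliasing.
Step by step:
`gradients = [0.0] * 8` → gradients = [0.0, 0.0, 0.0, 0.0, 0.0, 0.0, 0.0, 0.0]
`grad_refs = [gradients] * 9` → grad_refs = [[0.0, 0.0, 0.0, 0.0, 0.0, 0.0, 0.0, 0.0], [0.0, 0.0, 0.0, 0.0, 0.0, 0.0, 0.0, 0.0], [0.0, 0.0, 0.0, 0.0, 0.0, 0.0, 0.0, 0.0], [0.0, 0.0, 0.0, 0.0, 0.0, 0.0, 0.0, 0.0], [0.0, 0.0, 0.0, 0.0, 0.0, 0.0, 0.0, 0.0], [0.0, 0.0, 0.0, 0.0, 0.0, 0.0, 0.0, 0.0], [0.0, 0.0, 0.0, 0.0, 0.0, 0.0, 0.0, 0.0], [0.0, 0.0, 0.0, 0.0, 0.0, 0.0, 0.0, 0.0], [0.0, 0.0, 0.0, 0.0, 0.0, 0.0, 0.0, 0.0]]
`accumulate(grad_refs[0], [1.0, 4.5, 4.5])` → gradients = [1.0, 4.5, 4.5, 0.0, 0.0, 0.0, 0.0, 0.0]; grad_refs = [[1.0, 4.5, 4.5, 0.0, 0.0, 0.0, 0.0, 0.0], [1.0, 4.5, 4.5, 0.0, 0.0, 0.0, 0.0, 0.0], [1.0, 4.5, 4.5, 0.0, 0.0, 0.0, 0.0, 0.0], [1.0, 4.5, 4.5, 0.0, 0.0, 0.0, 0.0, 0.0], [1.0, 4.5, 4.5, 0.0, 0.0, 0.0, 0.0, 0.0], [1.0, 4.5, 4.5, 0.0, 0.0, 0.0, 0.0, 0.0], [1.0, 4.5, 4.5, 0.0, 0.0, 0.0, 0.0, 0.0], [1.0, 4.5, 4.5, 0.0, 0.0, 0.0, 0.0, 0.0], [1.0, 4.5, 4.5, 0.0, 0.0, 0.0, 0.0, 0.0]]
`accumulate(grad_refs[1], [5.5, 3.0, 5.0])` → gradients = [6.5, 7.5, 9.5, 0.0, 0.0, 0.0, 0.0, 0.0]; grad_refs = [[6.5, 7.5, 9.5, 0.0, 0.0, 0.0, 0.0, 0.0], [6.5, 7.5, 9.5, 0.0, 0.0, 0.0, 0.0, 0.0], [6.5, 7.5, 9.5, 0.0, 0.0, 0.0, 0.0, 0.0], [6.5, 7.5, 9.5, 0.0, 0.0, 0.0, 0.0, 0.0], [6.5, 7.5, 9.5, 0.0, 0.0, 0.0, 0.0, 0.0], [6.5, 7.5, 9.5, 0.0, 0.0, 0.0, 0.0, 0.0], [6.5, 7.5, 9.5, 0.0, 0.0, 0.0, 0.0, 0.0], [6.5, 7.5, 9.5, 0.0, 0.0, 0.0, 0.0, 0.0], [6.5, 7.5, 9.5, 0.0, 0.0, 0.0, 0.0, 0.0]]
`print(gradients)` → prints [6.5, 7.5, 9.5, 0.0, 0.0, 0.0, 0.0, 0.0]
`print(grad_refs[0] is grad_refs[1])` → prints True

Answer:
[6.5, 7.5, 9.5, 0.0, 0.0, 0.0, 0.0, 0.0]
True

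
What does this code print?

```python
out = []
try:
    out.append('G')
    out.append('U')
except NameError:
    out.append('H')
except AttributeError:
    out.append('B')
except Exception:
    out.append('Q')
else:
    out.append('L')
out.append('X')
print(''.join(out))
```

Execution trace: 'G' (try body) → 'U' (try body, no exception) → 'L' (else) → 'X' (after the try/except). Output: GULX

Answer: GULX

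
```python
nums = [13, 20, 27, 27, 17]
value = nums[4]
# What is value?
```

Trace:
`nums = [13, 20, 27, 27, 17]` → nums = [13, 20, 27, 27, 17]
`value = nums[4]` → value = 17
So value = 17

Answer: 17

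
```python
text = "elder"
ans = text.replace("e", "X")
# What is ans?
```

Trace:
`text = "elder"` → text = 'elder'
`ans = text.replace("e", "X")` → ans = 'XldXr'
So ans = 'XldXr'

Answer: 'XldXr'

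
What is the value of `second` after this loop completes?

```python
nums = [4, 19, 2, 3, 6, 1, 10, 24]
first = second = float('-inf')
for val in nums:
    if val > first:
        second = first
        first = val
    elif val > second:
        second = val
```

Second largest (with repeats) in [4, 19, 2, 3, 6, 1, 10, 24]
`second` takes the values: -inf → 4 → 6 → 10 → 19

Answer: 19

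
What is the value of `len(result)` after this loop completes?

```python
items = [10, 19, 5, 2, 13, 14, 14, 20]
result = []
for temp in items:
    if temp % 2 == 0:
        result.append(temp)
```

Count even numbers in [10, 19, 5, 2, 13, 14, 14, 20]
`result` takes the values: [] → [10] → [10, 2] → [10, 2, 14] → [10, 2, 14, 14] → [10, 2, 14, 14, 20]
So `len(result)` = 5

Answer: 5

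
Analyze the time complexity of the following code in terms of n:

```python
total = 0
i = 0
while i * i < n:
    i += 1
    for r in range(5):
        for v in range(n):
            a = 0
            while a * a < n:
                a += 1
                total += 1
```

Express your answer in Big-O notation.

Each loop level contributes: √n × 1 × n × √n. Multiplying the contributions gives O(n^2).

Answer: O(n^2)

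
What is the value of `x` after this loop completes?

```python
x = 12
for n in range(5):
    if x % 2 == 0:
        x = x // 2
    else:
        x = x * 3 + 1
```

Collatz-style transformation from 12
`x` takes the values: 12 → 6 → 3 → 10 → 5 → 16

Answer: 16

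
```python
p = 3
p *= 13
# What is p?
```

Trace:
`p = 3` → p = 3
`p *= 13` → p = 39
So p = 39

Answer: 39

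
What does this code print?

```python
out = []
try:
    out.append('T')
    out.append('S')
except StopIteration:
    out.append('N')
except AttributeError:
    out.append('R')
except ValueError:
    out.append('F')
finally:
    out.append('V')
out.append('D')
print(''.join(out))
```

Execution trace: 'T' (try body) → 'S' (try body, no exception) → 'V' (finally) → 'D' (after the try/except). Output: TSVD

Answer: TSVD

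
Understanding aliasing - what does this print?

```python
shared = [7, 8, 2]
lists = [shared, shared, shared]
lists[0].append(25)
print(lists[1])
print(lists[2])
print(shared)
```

Key concept: list of same reference.
Step by step:
`shared = [7, 8, 2]` → shared = [7, 8, 2]
`lists = [shared, shared, shared]` → lists = [[7, 8, 2], [7, 8, 2], [7, 8, 2]]
`lists[0].append(25)` → shared = [7, 8, 2, 25]; lists = [[7, 8, 2, 25], [7, 8, 2, 25], [7, 8, 2, 25]]
`print(lists[1])` → prints [7, 8, 2, 25]
`print(lists[2])` → prints [7, 8, 2, 25]
`print(shared)` → prints [7, 8, 2, 25]

Answer:
[7, 8, 2, 25]
[7, 8, 2, 25]
[7, 8, 2, 25]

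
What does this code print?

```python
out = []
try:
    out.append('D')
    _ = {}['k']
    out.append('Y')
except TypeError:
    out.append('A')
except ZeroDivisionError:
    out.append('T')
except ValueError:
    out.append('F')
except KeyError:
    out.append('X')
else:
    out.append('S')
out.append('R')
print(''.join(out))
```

Execution trace: 'D' (try body) → 'X' (except KeyError) → 'R' (after the try/except). Output: DXR

Answer: DXR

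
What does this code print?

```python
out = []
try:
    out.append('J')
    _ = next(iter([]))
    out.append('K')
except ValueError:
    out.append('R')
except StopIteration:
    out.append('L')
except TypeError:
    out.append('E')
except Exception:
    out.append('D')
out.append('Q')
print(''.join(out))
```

Execution trace: 'J' (try body) → 'L' (except StopIteration) → 'Q' (after the try/except). Output: JLQ

Answer: JLQ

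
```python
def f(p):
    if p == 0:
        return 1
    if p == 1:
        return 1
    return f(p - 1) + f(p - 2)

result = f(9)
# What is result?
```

Build up from base cases: f(0)=1, f(1)=1, f(2)=2, f(3)=3, f(4)=5, f(5)=8, f(6)=13, ..., f(9)=55

Answer: 55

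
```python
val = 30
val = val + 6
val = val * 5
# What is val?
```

Trace:
`val = 30` → val = 30
`val = val + 6` → val = 36
`val = val * 5` → val = 180
So val = 180

Answer: 180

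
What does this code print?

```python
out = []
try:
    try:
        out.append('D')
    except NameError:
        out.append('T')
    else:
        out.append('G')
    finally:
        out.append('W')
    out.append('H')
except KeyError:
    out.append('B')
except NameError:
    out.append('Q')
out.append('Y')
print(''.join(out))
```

Execution trace: 'D' (inner try body, no exception) → 'G' (inner else) → 'W' (inner finally) → 'H' (try body, no exception) → 'Y' (after the try/except). Output: DGWHY

Answer: DGWHY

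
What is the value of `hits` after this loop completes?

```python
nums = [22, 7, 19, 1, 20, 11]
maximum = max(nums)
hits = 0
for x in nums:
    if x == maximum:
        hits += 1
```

Count of max value 22 in [22, 7, 19, 1, 20, 11]
`hits` takes the values: 0 → 1

Answer: 1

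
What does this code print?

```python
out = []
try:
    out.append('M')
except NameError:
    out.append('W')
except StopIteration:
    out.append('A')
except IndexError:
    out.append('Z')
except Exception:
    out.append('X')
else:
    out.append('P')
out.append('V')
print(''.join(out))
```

Execution trace: 'M' (try body, no exception) → 'P' (else) → 'V' (after the try/except). Output: MPV

Answer: MPV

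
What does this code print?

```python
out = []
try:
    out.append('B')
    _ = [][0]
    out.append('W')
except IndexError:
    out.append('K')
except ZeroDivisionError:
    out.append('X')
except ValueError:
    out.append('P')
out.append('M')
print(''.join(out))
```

Execution trace: 'B' (try body) → 'K' (except IndexError) → 'M' (after the try/except). Output: BKM

Answer: BKM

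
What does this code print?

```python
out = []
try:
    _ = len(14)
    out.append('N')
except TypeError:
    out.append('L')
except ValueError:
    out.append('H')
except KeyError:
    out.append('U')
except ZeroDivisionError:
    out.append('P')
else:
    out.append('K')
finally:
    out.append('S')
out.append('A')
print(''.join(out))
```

Execution trace: 'L' (except TypeError) → 'S' (finally) → 'A' (after the try/except). Output: LSA

Answer: LSA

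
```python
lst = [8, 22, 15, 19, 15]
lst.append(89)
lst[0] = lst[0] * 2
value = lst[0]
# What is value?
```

Trace:
`lst = [8, 22, 15, 19, 15]` → lst = [8, 22, 15, 19, 15]
`lst.append(89)` → lst = [8, 22, 15, 19, 15, 89]
`lst[0] = lst[0] * 2` → lst = [16, 22, 15, 19, 15, 89]
`value = lst[0]` → value = 16
So value = 16

Answer: 16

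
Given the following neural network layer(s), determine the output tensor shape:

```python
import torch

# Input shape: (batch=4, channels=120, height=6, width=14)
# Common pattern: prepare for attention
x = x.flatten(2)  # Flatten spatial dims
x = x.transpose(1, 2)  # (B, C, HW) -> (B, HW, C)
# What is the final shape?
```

Input: (4, 120, 6, 14) -> after flatten(2): (4, 120, 84) -> Output: (4, 84, 120)

Answer: (4, 84, 120)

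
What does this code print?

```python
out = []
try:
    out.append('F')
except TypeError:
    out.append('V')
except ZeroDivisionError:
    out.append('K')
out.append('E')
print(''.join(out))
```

Execution trace: 'F' (try body, no exception) → 'E' (after the try/except). Output: FE

Answer: FE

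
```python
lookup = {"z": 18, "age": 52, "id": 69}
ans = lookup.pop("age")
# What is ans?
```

Trace:
`lookup = {"z": 18, "age": 52, "id": 69}` → lookup = {'z': 18, 'age': 52, 'id': 69}
`ans = lookup.pop("age")` → lookup = {'z': 18, 'id': 69}; ans = 52
So ans = 52

Answer: 52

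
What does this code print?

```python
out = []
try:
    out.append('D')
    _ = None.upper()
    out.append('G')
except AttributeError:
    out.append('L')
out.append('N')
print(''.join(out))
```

Execution trace: 'D' (try body) → 'L' (except AttributeError) → 'N' (after the try/except). Output: DLN

Answer: DLN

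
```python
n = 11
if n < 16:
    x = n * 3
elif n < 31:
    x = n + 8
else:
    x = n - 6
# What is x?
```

Trace:
`n = 11` → n = 11
`if n < 16: ...` → n < 16 is True → x = 33
So x = 33

Answer: 33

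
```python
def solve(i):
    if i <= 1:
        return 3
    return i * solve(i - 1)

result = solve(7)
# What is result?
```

solve(7) = 7 * 6 * 5 * 4 * 3 * 2 * 3 = 15120

Answer: 15120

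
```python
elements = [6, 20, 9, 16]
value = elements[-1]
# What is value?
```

Trace:
`elements = [6, 20, 9, 16]` → elements = [6, 20, 9, 16]
`value = elements[-1]` → value = 16
So value = 16

Answer: 16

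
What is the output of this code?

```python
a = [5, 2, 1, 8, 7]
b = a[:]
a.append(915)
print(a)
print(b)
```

Key concept: slice [:] creates copy.
Step by step:
`a = [5, 2, 1, 8, 7]` → a = [5, 2, 1, 8, 7]
`b = a[:]` → b = [5, 2, 1, 8, 7]
`a.append(915)` → a = [5, 2, 1, 8, 7, 915]
`print(a)` → prints [5, 2, 1, 8, 7, 915]
`print(b)` → prints [5, 2, 1, 8, 7]

Answer:
[5, 2, 1, 8, 7, 915]
[5, 2, 1, 8, 7]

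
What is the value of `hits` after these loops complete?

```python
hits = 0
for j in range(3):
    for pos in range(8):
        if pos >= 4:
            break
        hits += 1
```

Inner breaks at 4, outer runs 3 times
`hits` takes the values: 0 → 1 → 2 → 3 → 4 → 5 → 6 → 7 → 8 → 9 → 10 → 11 → 12

Answer: 12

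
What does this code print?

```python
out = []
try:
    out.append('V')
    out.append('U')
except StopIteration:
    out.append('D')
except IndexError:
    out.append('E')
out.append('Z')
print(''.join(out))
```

Execution trace: 'V' (try body) → 'U' (try body, no exception) → 'Z' (after the try/except). Output: VUZ

Answer: VUZ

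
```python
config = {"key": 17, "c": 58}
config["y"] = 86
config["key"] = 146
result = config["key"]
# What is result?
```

Trace:
`config = {"key": 17, "c": 58}` → config = {'key': 17, 'c': 58}
`config["y"] = 86` → config = {'key': 17, 'c': 58, 'y': 86}
`config["key"] = 146` → config = {'key': 146, 'c': 58, 'y': 86}
`result = config["key"]` → result = 146
So result = 146

Answer: 146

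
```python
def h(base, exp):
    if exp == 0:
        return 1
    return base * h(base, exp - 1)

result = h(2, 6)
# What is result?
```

h(2, 6) = 2 * 2 * 2 * 2 * 2 * 2 = 64

Answer: 64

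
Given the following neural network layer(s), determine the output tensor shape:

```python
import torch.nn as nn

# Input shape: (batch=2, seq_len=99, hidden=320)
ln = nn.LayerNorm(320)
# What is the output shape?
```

Input: (2, 99, 320) -> Output: (2, 99, 320)

Answer: (2, 99, 320)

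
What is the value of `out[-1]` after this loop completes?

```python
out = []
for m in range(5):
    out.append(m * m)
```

Last element of squares 0 to 4
`out` takes the values: [] → [0] → [0, 1] → [0, 1, 4] → [0, 1, 4, 9] → [0, 1, 4, 9, 16]
So `out[-1]` = 16

Answer: 16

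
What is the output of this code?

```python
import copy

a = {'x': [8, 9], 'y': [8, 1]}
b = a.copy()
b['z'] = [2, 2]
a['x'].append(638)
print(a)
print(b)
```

Key concept: shallow copy of dict with mutable values.
Step by step:
`a = {'x': [8, 9], 'y': [8, 1]}` → a = {'x': [8, 9], 'y': [8, 1]}
`b = a.copy()` → b = {'x': [8, 9], 'y': [8, 1]}
`b['z'] = [2, 2]` → b = {'x': [8, 9], 'y': [8, 1], 'z': [2, 2]}
`a['x'].append(638)` → a = {'x': [8, 9, 638], 'y': [8, 1]}; b = {'x': [8, 9, 638], 'y': [8, 1], 'z': [2, 2]}
`print(a)` → prints {'x': [8, 9, 638], 'y': [8, 1]}
`print(b)` → prints {'x': [8, 9, 638], 'y': [8, 1], 'z': [2, 2]}

Answer:
{'x': [8, 9, 638], 'y': [8, 1]}
{'x': [8, 9, 638], 'y': [8, 1], 'z': [2, 2]}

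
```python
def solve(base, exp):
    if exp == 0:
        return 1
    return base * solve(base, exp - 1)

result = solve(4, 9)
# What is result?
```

solve(4, 9) = 4 * 4 * 4 * 4 * 4 * 4 * 4 * 4 * 4 = 262144

Answer: 262144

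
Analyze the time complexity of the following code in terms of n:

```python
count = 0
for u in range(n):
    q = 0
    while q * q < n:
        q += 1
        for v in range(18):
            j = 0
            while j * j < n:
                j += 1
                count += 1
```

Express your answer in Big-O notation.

Each loop level contributes: n × √n × 1 × √n. Multiplying the contributions gives O(n^2).

Answer: O(n^2)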